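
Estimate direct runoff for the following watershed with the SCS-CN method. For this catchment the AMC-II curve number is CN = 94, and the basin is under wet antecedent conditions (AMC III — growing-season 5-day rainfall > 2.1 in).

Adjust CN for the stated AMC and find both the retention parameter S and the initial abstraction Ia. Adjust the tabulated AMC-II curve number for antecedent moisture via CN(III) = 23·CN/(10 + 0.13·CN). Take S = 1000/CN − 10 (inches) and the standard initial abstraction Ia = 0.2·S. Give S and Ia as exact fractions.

S = 300/1081 in ≈ 0.278 in; Ia = 60/1081 in ≈ 0.056 in

Adjust CN=94 to AMC III: 23·94/(10 + 0.13·94) → 2162 ÷ (1111/50) = 108100/1111 ≈ 97.300
Retention S: 1000/CN − 10 with CN=97.300 → S = 300/1081 ≈ 0.278 in
Ia = 0.2·(300/1081) = 60/1081 in ≈ 0.056 in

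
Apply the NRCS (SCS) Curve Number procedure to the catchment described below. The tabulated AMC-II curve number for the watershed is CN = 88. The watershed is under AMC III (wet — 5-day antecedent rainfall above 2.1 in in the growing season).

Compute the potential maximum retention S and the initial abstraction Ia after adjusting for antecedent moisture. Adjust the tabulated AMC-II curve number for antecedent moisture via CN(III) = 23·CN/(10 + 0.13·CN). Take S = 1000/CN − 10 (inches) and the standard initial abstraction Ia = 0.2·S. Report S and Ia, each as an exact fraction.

Wet (AMC III): CN(III) = 23·88/(10 + 0.13·88) = 2024/(536/25) = 6325/67 ≈ 94.403
Max retention: S = 1000/(6325/67) − 10 = 150/253 in (≈ 0.593 in)
Ia = 0.2·(150/253) = 30/253 in ≈ 0.119 in

S = 150/253 in ≈ 0.593 in; Ia = 30/253 in ≈ 0.119 in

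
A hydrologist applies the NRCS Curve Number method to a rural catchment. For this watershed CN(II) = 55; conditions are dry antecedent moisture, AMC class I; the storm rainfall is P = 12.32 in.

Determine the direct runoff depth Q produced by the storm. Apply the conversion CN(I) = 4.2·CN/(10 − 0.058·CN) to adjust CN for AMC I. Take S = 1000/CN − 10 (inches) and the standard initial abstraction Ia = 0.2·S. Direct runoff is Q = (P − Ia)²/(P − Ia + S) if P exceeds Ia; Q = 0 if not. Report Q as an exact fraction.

Adjust CN=55 to AMC I: 4.2·55/(10 − 0.058·55) → 231 ÷ (681/100) = 7700/227 ≈ 33.921
Retention S: 1000/CN − 10 with CN=33.921 → S = 1500/77 ≈ 19.481 in
Ia = 0.2·(1500/77) = 300/77 in ≈ 3.896 in
Since P=12.320 > Ia=3.896: effective rainfall P−Ia = 16216/1925 in
Runoff Q = (P−Ia)²/(P−Ia+S) = (8.424)²/(8.424+19.481) = 65739664/25850825 ≈ 2.543 in

Q = 65739664/25850825 in ≈ 2.543 in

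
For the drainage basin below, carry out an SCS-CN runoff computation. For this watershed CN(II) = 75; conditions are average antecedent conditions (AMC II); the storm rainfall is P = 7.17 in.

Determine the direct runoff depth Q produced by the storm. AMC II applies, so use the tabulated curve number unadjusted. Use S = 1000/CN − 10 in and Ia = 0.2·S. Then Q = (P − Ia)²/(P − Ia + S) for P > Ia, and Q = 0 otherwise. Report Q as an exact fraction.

Q = 3806401/885300 in ≈ 4.300 in

Average conditions: CN = 75 (no AMC adjustment).
S = 1000/75 − 10 = 10/3 in ≈ 3.333 in
Initial abstraction Ia = S/5 = (10/3)/5 = 2/3 ≈ 0.667 in
Excess rainfall: 7.170 − 0.667 = 6.503 in; P > Ia so Q > 0
Q = (1951/300)²/((1951/300) + 10/3) = (3806401/90000)/(2951/300) = 3806401/885300 in ≈ 4.300 in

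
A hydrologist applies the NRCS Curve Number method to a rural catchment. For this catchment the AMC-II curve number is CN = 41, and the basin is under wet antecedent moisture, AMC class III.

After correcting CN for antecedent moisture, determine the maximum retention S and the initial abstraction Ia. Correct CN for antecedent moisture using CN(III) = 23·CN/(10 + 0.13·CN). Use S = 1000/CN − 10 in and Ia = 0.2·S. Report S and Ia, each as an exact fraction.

Adjust CN=41 to AMC III: 23·41/(10 + 0.13·41) → 943 ÷ (1533/100) = 94300/1533 ≈ 61.513
S = 1000/(94300/1533) − 10 = 5900/943 in ≈ 6.257 in
Initial abstraction Ia = S/5 = (5900/943)/5 = 1180/943 ≈ 1.251 in

S = 5900/943 in ≈ 6.257 in; Ia = 1180/943 in ≈ 1.251 in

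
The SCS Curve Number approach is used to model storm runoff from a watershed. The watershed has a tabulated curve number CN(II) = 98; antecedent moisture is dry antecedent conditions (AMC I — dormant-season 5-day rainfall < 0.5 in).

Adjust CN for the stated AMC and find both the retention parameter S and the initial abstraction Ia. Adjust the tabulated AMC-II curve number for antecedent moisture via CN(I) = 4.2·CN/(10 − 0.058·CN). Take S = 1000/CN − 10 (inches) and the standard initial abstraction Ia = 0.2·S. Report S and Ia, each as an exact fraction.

Dry (AMC I): CN(I) = 4.2·98/(10 − 0.058·98) = (2058/5)/(1079/250) = 102900/1079 ≈ 95.366
Max retention: S = 1000/(102900/1079) − 10 = 500/1029 in (≈ 0.486 in)
Ia = 0.2·(500/1029) = 100/1029 in ≈ 0.097 in

S = 500/1029 in ≈ 0.486 in; Ia = 100/1029 in ≈ 0.097 in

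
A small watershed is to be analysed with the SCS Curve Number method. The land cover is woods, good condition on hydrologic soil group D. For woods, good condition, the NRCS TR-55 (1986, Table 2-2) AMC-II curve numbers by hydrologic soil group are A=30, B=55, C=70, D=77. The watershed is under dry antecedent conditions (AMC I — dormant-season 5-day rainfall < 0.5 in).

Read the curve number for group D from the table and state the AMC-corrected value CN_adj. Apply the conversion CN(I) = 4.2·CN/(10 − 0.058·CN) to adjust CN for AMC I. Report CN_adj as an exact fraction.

NRCS table: woods, good condition, soil group D → CN(II) = 77
Dry (AMC I): CN(I) = 4.2·77/(10 − 0.058·77) = (1617/5)/(2767/500) = 161700/2767 ≈ 58.439

CN_adj = 161700/2767 ≈ 58.439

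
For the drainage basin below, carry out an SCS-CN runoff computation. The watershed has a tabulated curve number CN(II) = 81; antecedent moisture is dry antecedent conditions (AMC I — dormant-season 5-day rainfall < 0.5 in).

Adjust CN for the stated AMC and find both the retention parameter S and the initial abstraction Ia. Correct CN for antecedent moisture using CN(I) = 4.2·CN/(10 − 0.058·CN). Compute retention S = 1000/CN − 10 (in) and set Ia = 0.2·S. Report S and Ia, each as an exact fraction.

Dry (AMC I): CN(I) = 4.2·81/(10 − 0.058·81) = (1701/5)/(2651/500) = 170100/2651 ≈ 64.164
S = 1000/(170100/2651) − 10 = 9500/1701 in ≈ 5.585 in
Ia = 0.2·(9500/1701) = 1900/1701 in ≈ 1.117 in

S = 9500/1701 in ≈ 5.585 in; Ia = 1900/1701 in ≈ 1.117 in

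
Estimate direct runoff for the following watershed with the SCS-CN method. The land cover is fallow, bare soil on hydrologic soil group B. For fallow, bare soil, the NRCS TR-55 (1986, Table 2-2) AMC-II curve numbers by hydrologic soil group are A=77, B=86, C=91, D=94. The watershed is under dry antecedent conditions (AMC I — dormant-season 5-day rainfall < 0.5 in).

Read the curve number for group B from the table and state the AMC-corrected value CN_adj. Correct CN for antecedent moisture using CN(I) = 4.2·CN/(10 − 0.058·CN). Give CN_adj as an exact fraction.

NRCS table: fallow, bare soil, soil group B → CN(II) = 86
CN(I) from CN(II)=86: (4.2·86)/(10 − 0.058·86) = 12900/179 ≈ 72.067

CN_adj = 12900/179 ≈ 72.067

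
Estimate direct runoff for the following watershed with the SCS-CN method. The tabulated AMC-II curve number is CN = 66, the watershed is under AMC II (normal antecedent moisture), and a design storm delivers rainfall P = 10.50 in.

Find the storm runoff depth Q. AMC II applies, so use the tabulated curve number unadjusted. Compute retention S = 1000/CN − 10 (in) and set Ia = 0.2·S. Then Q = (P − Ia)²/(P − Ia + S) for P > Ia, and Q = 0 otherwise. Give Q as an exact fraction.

Q = 78125/12738 in ≈ 6.133 in

CN(II) = 66; AMC II needs no correction.
S = 1000/66 − 10 = 170/33 in ≈ 5.152 in
Initial abstraction Ia = S/5 = (170/33)/5 = 34/33 ≈ 1.030 in
Since P=10.500 > Ia=1.030: effective rainfall P−Ia = 625/66 in
Q = (625/66)²/((625/66) + 170/33) = (390625/4356)/(965/66) = 78125/12738 in ≈ 6.133 in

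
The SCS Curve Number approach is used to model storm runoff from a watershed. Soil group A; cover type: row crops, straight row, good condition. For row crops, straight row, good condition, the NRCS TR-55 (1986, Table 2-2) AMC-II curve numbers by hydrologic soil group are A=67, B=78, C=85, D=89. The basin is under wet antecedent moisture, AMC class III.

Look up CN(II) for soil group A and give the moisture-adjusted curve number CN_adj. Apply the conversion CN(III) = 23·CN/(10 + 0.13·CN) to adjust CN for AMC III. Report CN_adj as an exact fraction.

NRCS table: row crops, straight row, good condition, soil group A → CN(II) = 67
Wet (AMC III): CN(III) = 23·67/(10 + 0.13·67) = 1541/(1871/100) = 154100/1871 ≈ 82.362

CN_adj = 154100/1871 ≈ 82.362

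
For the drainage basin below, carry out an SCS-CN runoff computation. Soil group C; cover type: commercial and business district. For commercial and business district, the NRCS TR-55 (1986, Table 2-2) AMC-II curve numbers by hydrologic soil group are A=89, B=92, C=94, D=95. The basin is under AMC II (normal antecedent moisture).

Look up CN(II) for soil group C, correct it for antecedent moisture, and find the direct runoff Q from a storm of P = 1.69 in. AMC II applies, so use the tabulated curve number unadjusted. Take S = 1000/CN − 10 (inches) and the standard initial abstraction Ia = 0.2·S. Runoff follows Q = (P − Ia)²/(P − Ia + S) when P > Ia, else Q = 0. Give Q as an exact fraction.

NRCS table: commercial and business district, soil group C → CN(II) = 94
Average conditions: CN = 94 (no AMC adjustment).
S = 1000/94 − 10 = 30/47 in ≈ 0.638 in
Ia = 0.2S: 0.2·0.638 = 0.128 in (exactly 6/47)
Since P=1.690 > Ia=0.128: effective rainfall P−Ia = 7343/4700 in
Q: (7343/4700)² ÷ (10343/4700) = 53919649/48612100 in (≈ 1.109 in)

Q = 53919649/48612100 in ≈ 1.109 in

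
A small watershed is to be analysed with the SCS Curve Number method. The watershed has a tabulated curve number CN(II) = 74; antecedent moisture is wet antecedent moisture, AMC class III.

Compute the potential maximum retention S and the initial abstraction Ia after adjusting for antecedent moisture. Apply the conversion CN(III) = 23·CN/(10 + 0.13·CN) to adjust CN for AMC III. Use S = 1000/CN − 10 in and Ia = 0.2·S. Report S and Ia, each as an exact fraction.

S = 1300/851 in ≈ 1.528 in; Ia = 260/851 in ≈ 0.306 in

CN(III) from CN(II)=74: (23·74)/(10 + 0.13·74) = 85100/981 ≈ 86.748
S = 1000/(85100/981) − 10 = 1300/851 in ≈ 1.528 in
Initial abstraction Ia = S/5 = (1300/851)/5 = 260/851 ≈ 0.306 in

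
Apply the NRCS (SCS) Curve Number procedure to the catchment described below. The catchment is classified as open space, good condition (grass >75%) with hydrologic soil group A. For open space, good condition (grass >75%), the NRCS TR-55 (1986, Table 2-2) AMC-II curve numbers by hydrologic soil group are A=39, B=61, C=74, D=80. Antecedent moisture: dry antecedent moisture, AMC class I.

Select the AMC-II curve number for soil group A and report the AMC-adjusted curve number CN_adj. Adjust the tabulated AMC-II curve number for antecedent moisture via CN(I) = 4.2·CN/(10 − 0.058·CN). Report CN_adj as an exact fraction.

NRCS table: open space, good condition (grass >75%), soil group A → CN(II) = 39
CN(I) from CN(II)=39: (4.2·39)/(10 − 0.058·39) = 81900/3869 ≈ 21.168

CN_adj = 81900/3869 ≈ 21.168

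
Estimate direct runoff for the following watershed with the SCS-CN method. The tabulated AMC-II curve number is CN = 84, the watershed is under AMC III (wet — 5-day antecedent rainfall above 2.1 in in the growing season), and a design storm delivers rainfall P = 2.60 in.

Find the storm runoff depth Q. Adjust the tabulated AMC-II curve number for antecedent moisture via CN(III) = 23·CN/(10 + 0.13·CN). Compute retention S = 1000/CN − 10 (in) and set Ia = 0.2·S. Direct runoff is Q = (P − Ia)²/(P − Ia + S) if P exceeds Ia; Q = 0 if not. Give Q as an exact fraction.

Adjust CN=84 to AMC III: 23·84/(10 + 0.13·84) → 1932 ÷ (523/25) = 48300/523 ≈ 92.352
Max retention: S = 1000/(48300/523) − 10 = 400/483 in (≈ 0.828 in)
Ia = 0.2S: 0.2·0.828 = 0.166 in (exactly 80/483)
P − Ia = 2.600 − 0.166 = 5879/2415 ≈ 2.434 in (> 0, runoff occurs)
Runoff Q = (P−Ia)²/(P−Ia+S) = (2.434)²/(2.434+0.828) = 34562641/19027785 ≈ 1.816 in

Q = 34562641/19027785 in ≈ 1.816 in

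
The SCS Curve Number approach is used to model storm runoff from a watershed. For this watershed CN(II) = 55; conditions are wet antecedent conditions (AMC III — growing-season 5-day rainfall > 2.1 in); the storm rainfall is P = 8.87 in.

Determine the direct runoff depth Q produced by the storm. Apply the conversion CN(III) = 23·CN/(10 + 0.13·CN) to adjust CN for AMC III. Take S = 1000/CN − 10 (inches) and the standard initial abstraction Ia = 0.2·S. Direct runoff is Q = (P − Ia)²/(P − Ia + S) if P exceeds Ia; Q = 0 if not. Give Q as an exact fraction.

Adjust CN=55 to AMC III: 23·55/(10 + 0.13·55) → 1265 ÷ (343/20) = 25300/343 ≈ 73.761
S = 1000/(25300/343) − 10 = 900/253 in ≈ 3.557 in
Initial abstraction Ia = S/5 = (900/253)/5 = 180/253 ≈ 0.711 in
Excess rainfall: 8.870 − 0.711 = 8.159 in; P > Ia so Q > 0
Q = (206411/25300)²/((206411/25300) + 900/253) = (42605500921/640090000)/(296411/25300) = 42605500921/7499198300 in ≈ 5.681 in

Q = 42605500921/7499198300 in ≈ 5.681 in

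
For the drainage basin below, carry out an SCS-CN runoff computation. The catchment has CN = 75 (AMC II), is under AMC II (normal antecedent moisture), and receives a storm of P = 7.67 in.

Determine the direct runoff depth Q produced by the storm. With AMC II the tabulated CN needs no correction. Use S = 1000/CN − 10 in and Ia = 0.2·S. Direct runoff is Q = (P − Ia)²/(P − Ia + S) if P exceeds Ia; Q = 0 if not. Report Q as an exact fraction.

Q = 4414201/930300 in ≈ 4.745 in

CN(II) = 75; AMC II needs no correction.
Retention S: 1000/CN − 10 with CN=75.000 → S = 10/3 ≈ 3.333 in
Ia = 0.2S: 0.2·3.333 = 0.667 in (exactly 2/3)
Excess rainfall: 7.670 − 0.667 = 7.003 in; P > Ia so Q > 0
Q: (2101/300)² ÷ (3101/300) = 4414201/930300 in (≈ 4.745 in)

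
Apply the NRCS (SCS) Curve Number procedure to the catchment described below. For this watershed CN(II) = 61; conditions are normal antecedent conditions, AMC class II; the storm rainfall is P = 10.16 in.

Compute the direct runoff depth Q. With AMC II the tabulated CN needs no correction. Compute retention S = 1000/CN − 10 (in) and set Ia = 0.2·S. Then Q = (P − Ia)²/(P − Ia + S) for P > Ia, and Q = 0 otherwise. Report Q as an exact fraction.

Q = 91719968/17761675 in ≈ 5.164 in

Average conditions: CN = 61 (no AMC adjustment).
S = 1000/61 − 10 = 390/61 in ≈ 6.393 in
Ia = 0.2S: 0.2·6.393 = 1.279 in (exactly 78/61)
Excess rainfall: 10.160 − 1.279 = 8.881 in; P > Ia so Q > 0
Q = (13544/1525)²/((13544/1525) + 390/61) = (183439936/2325625)/(23294/1525) = 91719968/17761675 in ≈ 5.164 in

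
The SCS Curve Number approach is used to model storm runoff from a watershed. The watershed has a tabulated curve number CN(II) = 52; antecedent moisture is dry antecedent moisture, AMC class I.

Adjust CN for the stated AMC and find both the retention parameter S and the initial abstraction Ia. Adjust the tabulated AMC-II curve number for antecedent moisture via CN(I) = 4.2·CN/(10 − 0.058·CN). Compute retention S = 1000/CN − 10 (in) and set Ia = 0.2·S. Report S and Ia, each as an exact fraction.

Dry (AMC I): CN(I) = 4.2·52/(10 − 0.058·52) = (1092/5)/(873/125) = 9100/291 ≈ 31.271
Max retention: S = 1000/(9100/291) − 10 = 2000/91 in (≈ 21.978 in)
Ia = 0.2·(2000/91) = 400/91 in ≈ 4.396 in

S = 2000/91 in ≈ 21.978 in; Ia = 400/91 in ≈ 4.396 in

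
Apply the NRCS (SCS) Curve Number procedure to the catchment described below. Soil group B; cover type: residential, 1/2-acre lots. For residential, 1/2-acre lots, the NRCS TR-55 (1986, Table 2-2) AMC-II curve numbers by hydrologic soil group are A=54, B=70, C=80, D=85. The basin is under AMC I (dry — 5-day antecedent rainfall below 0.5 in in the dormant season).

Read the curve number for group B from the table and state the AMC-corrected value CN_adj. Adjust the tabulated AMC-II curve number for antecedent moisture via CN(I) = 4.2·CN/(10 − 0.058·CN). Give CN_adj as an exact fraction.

NRCS table: residential, 1/2-acre lots, soil group B → CN(II) = 70
Dry (AMC I): CN(I) = 4.2·70/(10 − 0.058·70) = 294/(297/50) = 4900/99 ≈ 49.495

CN_adj = 4900/99 ≈ 49.495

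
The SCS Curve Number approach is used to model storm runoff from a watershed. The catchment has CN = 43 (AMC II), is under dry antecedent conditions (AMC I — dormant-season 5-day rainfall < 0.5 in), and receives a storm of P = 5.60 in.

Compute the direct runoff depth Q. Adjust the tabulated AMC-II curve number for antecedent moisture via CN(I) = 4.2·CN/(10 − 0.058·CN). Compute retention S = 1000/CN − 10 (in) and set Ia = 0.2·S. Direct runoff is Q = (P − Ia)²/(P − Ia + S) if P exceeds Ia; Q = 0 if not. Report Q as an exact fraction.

Q = 0 in ≈ 0.000 in

Dry (AMC I): CN(I) = 4.2·43/(10 − 0.058·43) = (903/5)/(3753/500) = 30100/1251 ≈ 24.061
Retention S: 1000/CN − 10 with CN=24.061 → S = 9500/301 ≈ 31.561 in
Initial abstraction Ia = S/5 = (9500/301)/5 = 1900/301 ≈ 6.312 in
P = 5.600 ≤ Ia = 6.312 in: entire storm abstracted, Q = 0.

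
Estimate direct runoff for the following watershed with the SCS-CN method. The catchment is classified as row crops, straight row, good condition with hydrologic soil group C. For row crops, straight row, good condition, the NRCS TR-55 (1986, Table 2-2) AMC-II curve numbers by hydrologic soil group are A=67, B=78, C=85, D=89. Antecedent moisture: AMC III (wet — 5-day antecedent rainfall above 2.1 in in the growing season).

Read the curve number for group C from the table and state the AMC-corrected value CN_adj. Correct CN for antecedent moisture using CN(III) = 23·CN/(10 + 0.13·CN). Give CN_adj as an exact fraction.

CN_adj = 39100/421 ≈ 92.874

NRCS table: row crops, straight row, good condition, soil group C → CN(II) = 85
Adjust CN=85 to AMC III: 23·85/(10 + 0.13·85) → 1955 ÷ (421/20) = 39100/421 ≈ 92.874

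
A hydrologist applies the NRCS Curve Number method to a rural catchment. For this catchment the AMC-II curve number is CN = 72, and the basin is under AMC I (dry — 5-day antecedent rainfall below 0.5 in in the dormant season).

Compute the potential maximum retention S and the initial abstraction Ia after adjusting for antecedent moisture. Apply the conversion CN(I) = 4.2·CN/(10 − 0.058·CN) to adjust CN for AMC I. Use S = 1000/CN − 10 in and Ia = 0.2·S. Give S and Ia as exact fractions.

CN(I) from CN(II)=72: (4.2·72)/(10 − 0.058·72) = 675/13 ≈ 51.923
S = 1000/(675/13) − 10 = 250/27 in ≈ 9.259 in
Ia = 0.2S: 0.2·9.259 = 1.852 in (exactly 50/27)

S = 250/27 in ≈ 9.259 in; Ia = 50/27 in ≈ 1.852 in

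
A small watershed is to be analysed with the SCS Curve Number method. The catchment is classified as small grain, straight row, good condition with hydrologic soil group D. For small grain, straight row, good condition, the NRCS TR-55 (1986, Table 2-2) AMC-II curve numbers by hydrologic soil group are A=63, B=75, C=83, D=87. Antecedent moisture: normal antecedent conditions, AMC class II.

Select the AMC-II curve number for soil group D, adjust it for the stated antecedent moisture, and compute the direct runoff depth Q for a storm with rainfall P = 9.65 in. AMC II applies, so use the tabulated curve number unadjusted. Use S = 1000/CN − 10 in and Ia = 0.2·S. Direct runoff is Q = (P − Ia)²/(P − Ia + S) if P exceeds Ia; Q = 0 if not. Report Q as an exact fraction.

NRCS table: small grain, straight row, good condition, soil group D → CN(II) = 87
Average conditions: CN = 87 (no AMC adjustment).
Retention S: 1000/CN − 10 with CN=87.000 → S = 130/87 ≈ 1.494 in
Ia = 0.2S: 0.2·1.494 = 0.299 in (exactly 26/87)
Since P=9.650 > Ia=0.299: effective rainfall P−Ia = 16271/1740 in
Runoff Q = (P−Ia)²/(P−Ia+S) = (9.351)²/(9.351+1.494) = 264745441/32835540 ≈ 8.063 in

Q = 264745441/32835540 in ≈ 8.063 in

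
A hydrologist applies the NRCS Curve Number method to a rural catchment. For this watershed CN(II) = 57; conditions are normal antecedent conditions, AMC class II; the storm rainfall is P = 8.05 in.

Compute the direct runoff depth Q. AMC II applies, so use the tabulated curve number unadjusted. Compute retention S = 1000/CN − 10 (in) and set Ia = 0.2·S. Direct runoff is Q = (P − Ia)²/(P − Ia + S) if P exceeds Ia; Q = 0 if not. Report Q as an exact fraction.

AMC II — tabulated CN = 57 applies directly.
Max retention: S = 1000/57 − 10 = 430/57 in (≈ 7.544 in)
Initial abstraction Ia = S/5 = (430/57)/5 = 86/57 ≈ 1.509 in
Excess rainfall: 8.050 − 1.509 = 6.541 in; P > Ia so Q > 0
Q: (7457/1140)² ÷ (16057/1140) = 55606849/18304980 in (≈ 3.038 in)

Q = 55606849/18304980 in ≈ 3.038 in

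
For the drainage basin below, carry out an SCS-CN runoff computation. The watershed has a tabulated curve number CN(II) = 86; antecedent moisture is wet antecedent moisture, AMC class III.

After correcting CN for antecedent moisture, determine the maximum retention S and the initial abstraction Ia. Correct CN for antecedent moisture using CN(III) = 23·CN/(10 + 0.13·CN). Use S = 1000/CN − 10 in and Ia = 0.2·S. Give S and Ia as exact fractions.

Adjust CN=86 to AMC III: 23·86/(10 + 0.13·86) → 1978 ÷ (1059/50) = 98900/1059 ≈ 93.390
S = 1000/(98900/1059) − 10 = 700/989 in ≈ 0.708 in
Ia = 0.2·(700/989) = 140/989 in ≈ 0.142 in

S = 700/989 in ≈ 0.708 in; Ia = 140/989 in ≈ 0.142 in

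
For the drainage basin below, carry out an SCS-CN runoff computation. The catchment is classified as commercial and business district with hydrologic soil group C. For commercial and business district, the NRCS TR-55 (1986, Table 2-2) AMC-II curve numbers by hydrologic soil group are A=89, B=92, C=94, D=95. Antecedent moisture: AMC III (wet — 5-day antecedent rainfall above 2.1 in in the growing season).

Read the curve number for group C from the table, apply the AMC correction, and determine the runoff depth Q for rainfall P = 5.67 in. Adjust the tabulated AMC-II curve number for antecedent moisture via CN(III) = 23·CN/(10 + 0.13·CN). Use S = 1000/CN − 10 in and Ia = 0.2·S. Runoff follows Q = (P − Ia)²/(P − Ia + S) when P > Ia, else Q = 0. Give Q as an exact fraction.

NRCS table: commercial and business district, soil group C → CN(II) = 94
CN(III) from CN(II)=94: (23·94)/(10 + 0.13·94) = 108100/1111 ≈ 97.300
S = 1000/(108100/1111) − 10 = 300/1081 in ≈ 0.278 in
Ia = 0.2·(300/1081) = 60/1081 in ≈ 0.056 in
P − Ia = 5.670 − 0.056 = 606927/108100 ≈ 5.614 in (> 0, runoff occurs)
Runoff Q = (P−Ia)²/(P−Ia+S) = (5.614)²/(5.614+0.278) = 122786794443/22950602900 ≈ 5.350 in

Q = 122786794443/22950602900 in ≈ 5.350 in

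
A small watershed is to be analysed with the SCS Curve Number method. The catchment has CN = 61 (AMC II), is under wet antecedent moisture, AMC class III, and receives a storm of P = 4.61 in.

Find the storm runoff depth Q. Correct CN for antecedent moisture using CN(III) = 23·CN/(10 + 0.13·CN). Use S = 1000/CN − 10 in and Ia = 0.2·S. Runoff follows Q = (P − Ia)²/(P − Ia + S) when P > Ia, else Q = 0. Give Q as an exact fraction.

Wet (AMC III): CN(III) = 23·61/(10 + 0.13·61) = 1403/(1793/100) = 140300/1793 ≈ 78.249
Retention S: 1000/CN − 10 with CN=78.249 → S = 3900/1403 ≈ 2.780 in
Ia = 0.2·(3900/1403) = 780/1403 in ≈ 0.556 in
Since P=4.610 > Ia=0.556: effective rainfall P−Ia = 568783/140300 in
Q: (568783/140300)² ÷ (958783/140300) = 323514101089/134517254900 in (≈ 2.405 in)

Q = 323514101089/134517254900 in ≈ 2.405 in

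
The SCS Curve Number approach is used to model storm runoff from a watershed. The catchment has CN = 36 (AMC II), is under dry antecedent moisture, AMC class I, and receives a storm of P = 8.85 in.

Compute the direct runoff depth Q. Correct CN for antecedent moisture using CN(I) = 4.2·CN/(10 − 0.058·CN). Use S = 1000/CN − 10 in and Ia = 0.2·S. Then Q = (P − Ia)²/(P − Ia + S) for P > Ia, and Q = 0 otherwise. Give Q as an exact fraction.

Dry (AMC I): CN(I) = 4.2·36/(10 − 0.058·36) = (756/5)/(989/125) = 18900/989 ≈ 19.110
Max retention: S = 1000/(18900/989) − 10 = 8000/189 in (≈ 42.328 in)
Ia = 0.2S: 0.2·42.328 = 8.466 in (exactly 1600/189)
P − Ia = 8.850 − 8.466 = 1453/3780 ≈ 0.384 in (> 0, runoff occurs)
Q: (1453/3780)² ÷ (161453/3780) = 2111209/610292340 in (≈ 0.003 in)

Q = 2111209/610292340 in ≈ 0.003 in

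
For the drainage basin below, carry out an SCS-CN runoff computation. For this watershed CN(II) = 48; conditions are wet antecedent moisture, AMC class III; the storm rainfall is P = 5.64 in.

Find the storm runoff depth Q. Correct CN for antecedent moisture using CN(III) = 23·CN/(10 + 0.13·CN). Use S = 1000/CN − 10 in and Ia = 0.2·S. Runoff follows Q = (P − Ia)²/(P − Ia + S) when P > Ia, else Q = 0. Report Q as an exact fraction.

Q = 65674816/27995025 in ≈ 2.346 in

Wet (AMC III): CN(III) = 23·48/(10 + 0.13·48) = 1104/(406/25) = 13800/203 ≈ 67.980
Retention S: 1000/CN − 10 with CN=67.980 → S = 325/69 ≈ 4.710 in
Initial abstraction Ia = S/5 = (325/69)/5 = 65/69 ≈ 0.942 in
Excess rainfall: 5.640 − 0.942 = 4.698 in; P > Ia so Q > 0
Q: (8104/1725)² ÷ (16229/1725) = 65674816/27995025 in (≈ 2.346 in)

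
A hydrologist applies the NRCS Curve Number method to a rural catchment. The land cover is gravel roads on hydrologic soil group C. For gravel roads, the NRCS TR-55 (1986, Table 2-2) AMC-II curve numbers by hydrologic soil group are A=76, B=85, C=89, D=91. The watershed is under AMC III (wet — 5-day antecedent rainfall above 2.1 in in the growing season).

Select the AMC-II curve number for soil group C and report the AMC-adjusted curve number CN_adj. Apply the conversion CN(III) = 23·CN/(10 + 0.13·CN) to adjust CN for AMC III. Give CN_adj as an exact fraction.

CN_adj = 204700/2157 ≈ 94.900

NRCS table: gravel roads, soil group C → CN(II) = 89
Adjust CN=89 to AMC III: 23·89/(10 + 0.13·89) → 2047 ÷ (2157/100) = 204700/2157 ≈ 94.900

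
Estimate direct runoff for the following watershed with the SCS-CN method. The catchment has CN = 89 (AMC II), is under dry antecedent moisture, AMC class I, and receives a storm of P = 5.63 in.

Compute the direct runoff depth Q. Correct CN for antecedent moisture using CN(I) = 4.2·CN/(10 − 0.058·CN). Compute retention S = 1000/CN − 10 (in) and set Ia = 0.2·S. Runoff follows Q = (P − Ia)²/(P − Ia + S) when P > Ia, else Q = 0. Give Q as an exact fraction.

CN(I) from CN(II)=89: (4.2·89)/(10 − 0.058·89) = 186900/2419 ≈ 77.263
S = 1000/(186900/2419) − 10 = 5500/1869 in ≈ 2.943 in
Initial abstraction Ia = S/5 = (5500/1869)/5 = 1100/1869 ≈ 0.589 in
P − Ia = 5.630 − 0.589 = 942247/186900 ≈ 5.041 in (> 0, runoff occurs)
Q = (942247/186900)²/((942247/186900) + 5500/1869) = (887829409009/34931610000)/(1492247/186900) = 887829409009/278900964300 in ≈ 3.183 in

Q = 887829409009/278900964300 in ≈ 3.183 in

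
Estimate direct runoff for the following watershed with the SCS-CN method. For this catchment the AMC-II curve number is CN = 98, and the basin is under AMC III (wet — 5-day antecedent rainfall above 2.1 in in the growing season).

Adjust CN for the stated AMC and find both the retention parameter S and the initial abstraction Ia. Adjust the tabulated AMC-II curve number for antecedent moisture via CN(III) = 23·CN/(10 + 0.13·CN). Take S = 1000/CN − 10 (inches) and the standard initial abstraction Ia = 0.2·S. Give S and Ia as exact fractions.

Adjust CN=98 to AMC III: 23·98/(10 + 0.13·98) → 2254 ÷ (1137/50) = 112700/1137 ≈ 99.120
S = 1000/(112700/1137) − 10 = 100/1127 in ≈ 0.089 in
Ia = 0.2S: 0.2·0.089 = 0.018 in (exactly 20/1127)

S = 100/1127 in ≈ 0.089 in; Ia = 20/1127 in ≈ 0.018 in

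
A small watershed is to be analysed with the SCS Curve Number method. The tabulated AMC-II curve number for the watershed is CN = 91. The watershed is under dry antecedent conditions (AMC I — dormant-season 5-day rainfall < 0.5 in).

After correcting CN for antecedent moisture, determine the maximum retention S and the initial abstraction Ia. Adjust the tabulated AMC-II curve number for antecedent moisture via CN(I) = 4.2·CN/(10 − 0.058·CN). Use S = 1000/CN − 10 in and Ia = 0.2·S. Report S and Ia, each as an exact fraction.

S = 1500/637 in ≈ 2.355 in; Ia = 300/637 in ≈ 0.471 in

Dry (AMC I): CN(I) = 4.2·91/(10 − 0.058·91) = (1911/5)/(2361/500) = 63700/787 ≈ 80.940
S = 1000/(63700/787) − 10 = 1500/637 in ≈ 2.355 in
Ia = 0.2·(1500/637) = 300/637 in ≈ 0.471 in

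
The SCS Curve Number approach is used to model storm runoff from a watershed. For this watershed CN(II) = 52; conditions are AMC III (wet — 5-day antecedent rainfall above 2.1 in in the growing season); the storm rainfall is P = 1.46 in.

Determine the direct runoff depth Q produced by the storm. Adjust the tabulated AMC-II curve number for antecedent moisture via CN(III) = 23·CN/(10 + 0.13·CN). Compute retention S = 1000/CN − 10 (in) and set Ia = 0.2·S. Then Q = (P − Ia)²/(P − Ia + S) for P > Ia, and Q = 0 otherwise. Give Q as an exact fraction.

Adjust CN=52 to AMC III: 23·52/(10 + 0.13·52) → 1196 ÷ (419/25) = 29900/419 ≈ 71.360
Max retention: S = 1000/(29900/419) − 10 = 1200/299 in (≈ 4.013 in)
Initial abstraction Ia = S/5 = (1200/299)/5 = 240/299 ≈ 0.803 in
Excess rainfall: 1.460 − 0.803 = 0.657 in; P > Ia so Q > 0
Runoff Q = (P−Ia)²/(P−Ia+S) = (0.657)²/(0.657+4.013) = 96569929/1043913650 ≈ 0.093 in

Q = 96569929/1043913650 in ≈ 0.093 in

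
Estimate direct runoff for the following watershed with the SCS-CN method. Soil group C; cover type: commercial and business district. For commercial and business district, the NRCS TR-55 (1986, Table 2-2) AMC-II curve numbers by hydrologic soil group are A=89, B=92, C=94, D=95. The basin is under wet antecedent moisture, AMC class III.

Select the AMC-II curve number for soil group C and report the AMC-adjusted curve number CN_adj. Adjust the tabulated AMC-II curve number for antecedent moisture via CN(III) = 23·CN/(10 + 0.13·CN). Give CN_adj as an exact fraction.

NRCS table: commercial and business district, soil group C → CN(II) = 94
Adjust CN=94 to AMC III: 23·94/(10 + 0.13·94) → 2162 ÷ (1111/50) = 108100/1111 ≈ 97.300

CN_adj = 108100/1111 ≈ 97.300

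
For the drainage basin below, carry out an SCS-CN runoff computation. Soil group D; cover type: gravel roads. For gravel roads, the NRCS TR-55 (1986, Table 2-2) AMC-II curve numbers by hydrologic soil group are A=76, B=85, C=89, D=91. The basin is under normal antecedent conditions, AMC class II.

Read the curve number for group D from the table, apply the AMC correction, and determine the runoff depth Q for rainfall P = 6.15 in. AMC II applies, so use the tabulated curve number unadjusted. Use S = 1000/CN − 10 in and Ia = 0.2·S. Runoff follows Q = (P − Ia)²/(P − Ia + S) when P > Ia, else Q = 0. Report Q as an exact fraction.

Q = 39117963/7664020 in ≈ 5.104 in

NRCS table: gravel roads, soil group D → CN(II) = 91
AMC II — tabulated CN = 91 applies directly.
Max retention: S = 1000/91 − 10 = 90/91 in (≈ 0.989 in)
Ia = 0.2S: 0.2·0.989 = 0.198 in (exactly 18/91)
P − Ia = 6.150 − 0.198 = 10833/1820 ≈ 5.952 in (> 0, runoff occurs)
Runoff Q = (P−Ia)²/(P−Ia+S) = (5.952)²/(5.952+0.989) = 39117963/7664020 ≈ 5.104 in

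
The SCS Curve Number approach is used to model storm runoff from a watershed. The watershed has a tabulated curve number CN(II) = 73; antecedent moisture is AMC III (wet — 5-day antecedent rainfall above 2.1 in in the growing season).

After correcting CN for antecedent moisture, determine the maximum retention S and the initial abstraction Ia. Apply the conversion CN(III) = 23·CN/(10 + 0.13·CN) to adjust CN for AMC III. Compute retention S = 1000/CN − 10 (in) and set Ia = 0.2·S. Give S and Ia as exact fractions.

S = 2700/1679 in ≈ 1.608 in; Ia = 540/1679 in ≈ 0.322 in

Wet (AMC III): CN(III) = 23·73/(10 + 0.13·73) = 1679/(1949/100) = 167900/1949 ≈ 86.147
Retention S: 1000/CN − 10 with CN=86.147 → S = 2700/1679 ≈ 1.608 in
Ia = 0.2·(2700/1679) = 540/1679 in ≈ 0.322 in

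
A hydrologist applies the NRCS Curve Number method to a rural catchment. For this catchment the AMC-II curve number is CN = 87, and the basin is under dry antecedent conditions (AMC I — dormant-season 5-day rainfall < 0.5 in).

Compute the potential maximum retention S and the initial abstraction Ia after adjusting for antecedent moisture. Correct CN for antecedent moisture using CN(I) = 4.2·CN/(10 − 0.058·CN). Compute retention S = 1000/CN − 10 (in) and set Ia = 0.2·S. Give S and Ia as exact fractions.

S = 6500/1827 in ≈ 3.558 in; Ia = 1300/1827 in ≈ 0.712 in

CN(I) from CN(II)=87: (4.2·87)/(10 − 0.058·87) = 182700/2477 ≈ 73.759
Max retention: S = 1000/(182700/2477) − 10 = 6500/1827 in (≈ 3.558 in)
Initial abstraction Ia = S/5 = (6500/1827)/5 = 1300/1827 ≈ 0.712 in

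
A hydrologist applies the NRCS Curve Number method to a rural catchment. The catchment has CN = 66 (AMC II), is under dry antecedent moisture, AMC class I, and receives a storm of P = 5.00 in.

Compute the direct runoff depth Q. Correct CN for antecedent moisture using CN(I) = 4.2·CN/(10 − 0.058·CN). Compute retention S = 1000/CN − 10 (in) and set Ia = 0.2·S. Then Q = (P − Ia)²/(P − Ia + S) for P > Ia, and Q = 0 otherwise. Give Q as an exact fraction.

Q = 623045/1422729 in ≈ 0.438 in

Adjust CN=66 to AMC I: 4.2·66/(10 − 0.058·66) → (1386/5) ÷ (1543/250) = 69300/1543 ≈ 44.913
Max retention: S = 1000/(69300/1543) − 10 = 8500/693 in (≈ 12.266 in)
Ia = 0.2S: 0.2·12.266 = 2.453 in (exactly 1700/693)
Excess rainfall: 5.000 − 2.453 = 2.547 in; P > Ia so Q > 0
Runoff Q = (P−Ia)²/(P−Ia+S) = (2.547)²/(2.547+12.266) = 623045/1422729 ≈ 0.438 in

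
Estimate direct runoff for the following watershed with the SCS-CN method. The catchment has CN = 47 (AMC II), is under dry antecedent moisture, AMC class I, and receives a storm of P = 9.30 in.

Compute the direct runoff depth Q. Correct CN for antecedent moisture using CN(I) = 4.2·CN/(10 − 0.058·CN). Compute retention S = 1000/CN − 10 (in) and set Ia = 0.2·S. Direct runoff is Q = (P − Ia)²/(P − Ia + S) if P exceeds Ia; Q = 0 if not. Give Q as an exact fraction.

Q = 1504741681/2998417170 in ≈ 0.502 in

CN(I) from CN(II)=47: (4.2·47)/(10 − 0.058·47) = 98700/3637 ≈ 27.138
Retention S: 1000/CN − 10 with CN=27.138 → S = 26500/987 ≈ 26.849 in
Initial abstraction Ia = S/5 = (26500/987)/5 = 5300/987 ≈ 5.370 in
Excess rainfall: 9.300 − 5.370 = 3.930 in; P > Ia so Q > 0
Q: (38791/9870)² ÷ (303791/9870) = 1504741681/2998417170 in (≈ 0.502 in)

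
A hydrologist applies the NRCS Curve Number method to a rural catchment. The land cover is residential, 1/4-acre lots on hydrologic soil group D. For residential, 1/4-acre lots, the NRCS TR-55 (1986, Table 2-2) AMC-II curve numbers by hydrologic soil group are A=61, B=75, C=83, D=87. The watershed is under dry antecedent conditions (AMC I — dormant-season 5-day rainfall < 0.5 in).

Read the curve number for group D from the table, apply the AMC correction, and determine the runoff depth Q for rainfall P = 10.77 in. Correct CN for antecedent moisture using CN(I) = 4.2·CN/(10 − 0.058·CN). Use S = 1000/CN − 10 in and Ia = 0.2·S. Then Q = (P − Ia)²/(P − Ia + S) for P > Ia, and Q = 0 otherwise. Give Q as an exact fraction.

Q = 3377064107041/454498953300 in ≈ 7.430 in

NRCS table: residential, 1/4-acre lots, soil group D → CN(II) = 87
Dry (AMC I): CN(I) = 4.2·87/(10 − 0.058·87) = (1827/5)/(2477/500) = 182700/2477 ≈ 73.759
S = 1000/(182700/2477) − 10 = 6500/1827 in ≈ 3.558 in
Ia = 0.2·(6500/1827) = 1300/1827 in ≈ 0.712 in
Since P=10.770 > Ia=0.712: effective rainfall P−Ia = 1837679/182700 in
Q = (1837679/182700)²/((1837679/182700) + 6500/1827) = (3377064107041/33379290000)/(2487679/182700) = 3377064107041/454498953300 in ≈ 7.430 in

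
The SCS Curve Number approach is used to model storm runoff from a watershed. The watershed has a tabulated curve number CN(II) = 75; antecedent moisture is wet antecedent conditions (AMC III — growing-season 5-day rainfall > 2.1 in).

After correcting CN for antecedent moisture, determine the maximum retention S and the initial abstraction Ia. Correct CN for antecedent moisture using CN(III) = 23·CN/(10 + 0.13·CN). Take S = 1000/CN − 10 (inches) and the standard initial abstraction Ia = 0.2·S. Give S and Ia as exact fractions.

CN(III) from CN(II)=75: (23·75)/(10 + 0.13·75) = 6900/79 ≈ 87.342
S = 1000/(6900/79) − 10 = 100/69 in ≈ 1.449 in
Initial abstraction Ia = S/5 = (100/69)/5 = 20/69 ≈ 0.290 in

S = 100/69 in ≈ 1.449 in; Ia = 20/69 in ≈ 0.290 in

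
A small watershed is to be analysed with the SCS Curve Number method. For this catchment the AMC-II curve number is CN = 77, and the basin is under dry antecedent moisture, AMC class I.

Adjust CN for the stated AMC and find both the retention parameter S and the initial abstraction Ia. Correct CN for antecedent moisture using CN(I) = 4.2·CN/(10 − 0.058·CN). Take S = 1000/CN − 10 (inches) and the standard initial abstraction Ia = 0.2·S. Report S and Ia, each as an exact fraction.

S = 11500/1617 in ≈ 7.112 in; Ia = 2300/1617 in ≈ 1.422 in

Dry (AMC I): CN(I) = 4.2·77/(10 − 0.058·77) = (1617/5)/(2767/500) = 161700/2767 ≈ 58.439
Max retention: S = 1000/(161700/2767) − 10 = 11500/1617 in (≈ 7.112 in)
Initial abstraction Ia = S/5 = (11500/1617)/5 = 2300/1617 ≈ 1.422 in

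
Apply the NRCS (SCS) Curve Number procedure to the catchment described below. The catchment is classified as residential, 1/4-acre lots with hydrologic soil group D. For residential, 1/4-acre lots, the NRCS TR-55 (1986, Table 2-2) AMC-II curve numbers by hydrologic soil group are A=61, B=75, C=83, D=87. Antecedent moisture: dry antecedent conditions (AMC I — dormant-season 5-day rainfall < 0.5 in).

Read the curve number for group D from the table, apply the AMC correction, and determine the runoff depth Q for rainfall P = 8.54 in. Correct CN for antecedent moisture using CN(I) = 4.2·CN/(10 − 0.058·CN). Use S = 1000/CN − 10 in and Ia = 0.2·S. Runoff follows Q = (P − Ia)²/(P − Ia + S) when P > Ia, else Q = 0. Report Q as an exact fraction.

Q = 511409486641/95015784150 in ≈ 5.382 in

NRCS table: residential, 1/4-acre lots, soil group D → CN(II) = 87
Adjust CN=87 to AMC I: 4.2·87/(10 − 0.058·87) → (1827/5) ÷ (2477/500) = 182700/2477 ≈ 73.759
Retention S: 1000/CN − 10 with CN=73.759 → S = 6500/1827 ≈ 3.558 in
Ia = 0.2·(6500/1827) = 1300/1827 in ≈ 0.712 in
P − Ia = 8.540 − 0.712 = 715129/91350 ≈ 7.828 in (> 0, runoff occurs)
Q = (715129/91350)²/((715129/91350) + 6500/1827) = (511409486641/8344822500)/(1040129/91350) = 511409486641/95015784150 in ≈ 5.382 in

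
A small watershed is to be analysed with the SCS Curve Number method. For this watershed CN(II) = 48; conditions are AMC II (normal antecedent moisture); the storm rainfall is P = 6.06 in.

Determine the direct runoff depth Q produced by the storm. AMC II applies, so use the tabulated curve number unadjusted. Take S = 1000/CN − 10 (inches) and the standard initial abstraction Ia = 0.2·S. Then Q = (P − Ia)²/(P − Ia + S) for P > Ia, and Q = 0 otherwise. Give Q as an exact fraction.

Q = 170528/165675 in ≈ 1.029 in

Average conditions: CN = 48 (no AMC adjustment).
Max retention: S = 1000/48 − 10 = 65/6 in (≈ 10.833 in)
Ia = 0.2S: 0.2·10.833 = 2.167 in (exactly 13/6)
Excess rainfall: 6.060 − 2.167 = 3.893 in; P > Ia so Q > 0
Q = (292/75)²/((292/75) + 65/6) = (85264/5625)/(2209/150) = 170528/165675 in ≈ 1.029 in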